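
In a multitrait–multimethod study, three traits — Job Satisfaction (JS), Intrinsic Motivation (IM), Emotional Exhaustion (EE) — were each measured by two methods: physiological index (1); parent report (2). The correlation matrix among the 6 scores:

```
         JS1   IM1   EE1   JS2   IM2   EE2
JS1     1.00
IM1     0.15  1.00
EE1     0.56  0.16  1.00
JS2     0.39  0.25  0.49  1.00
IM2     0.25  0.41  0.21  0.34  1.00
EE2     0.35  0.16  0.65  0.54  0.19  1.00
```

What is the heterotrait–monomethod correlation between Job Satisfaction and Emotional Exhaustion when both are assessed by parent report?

0.54

Different traits, same method: r(JS2, EE2) = 0.54.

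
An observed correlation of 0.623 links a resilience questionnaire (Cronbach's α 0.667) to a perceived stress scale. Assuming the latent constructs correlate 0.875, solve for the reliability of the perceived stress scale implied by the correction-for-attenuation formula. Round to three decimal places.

r_true = r_obs / √(r_xx · r_yy) ⇒ 0.875 = 0.623 / √(0.667 · r_yy).
√(0.667 · r_yy) = 0.623 / 0.875 = 0.7120; 0.667 · r_yy = 0.5069; r_yy = 0.5069 / 0.667 ≈ 0.760.

0.760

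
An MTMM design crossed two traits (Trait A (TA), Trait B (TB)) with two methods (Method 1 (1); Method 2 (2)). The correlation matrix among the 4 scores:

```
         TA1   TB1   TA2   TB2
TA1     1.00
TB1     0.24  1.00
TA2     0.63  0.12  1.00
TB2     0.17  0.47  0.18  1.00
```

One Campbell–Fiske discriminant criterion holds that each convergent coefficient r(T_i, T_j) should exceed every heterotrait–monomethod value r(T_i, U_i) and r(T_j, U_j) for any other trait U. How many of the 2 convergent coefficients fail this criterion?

0

Each convergent coefficient versus the relevant comparison correlations:
TA (methods 1·2): 0.63 vs {0.24, 0.18} → pass.
TB (methods 1·2): 0.47 vs {0.24, 0.18} → pass.
0 of 2 fail.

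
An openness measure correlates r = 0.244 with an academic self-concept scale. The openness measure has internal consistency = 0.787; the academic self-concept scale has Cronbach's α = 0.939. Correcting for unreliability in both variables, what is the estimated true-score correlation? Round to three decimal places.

r_true = r_obs / √(r_xx · r_yy) = 0.244 / √(0.787 × 0.939) = 0.244 / √0.738993 = 0.244 / 0.8596 ≈ 0.284.

0.284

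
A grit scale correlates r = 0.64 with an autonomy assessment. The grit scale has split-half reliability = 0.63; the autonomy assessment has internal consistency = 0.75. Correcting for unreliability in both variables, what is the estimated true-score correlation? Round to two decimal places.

r_true = r_obs / √(r_xx · r_yy) = 0.64 / √(0.63 × 0.75) = 0.64 / √0.4725 = 0.64 / 0.6874 ≈ 0.93.

0.93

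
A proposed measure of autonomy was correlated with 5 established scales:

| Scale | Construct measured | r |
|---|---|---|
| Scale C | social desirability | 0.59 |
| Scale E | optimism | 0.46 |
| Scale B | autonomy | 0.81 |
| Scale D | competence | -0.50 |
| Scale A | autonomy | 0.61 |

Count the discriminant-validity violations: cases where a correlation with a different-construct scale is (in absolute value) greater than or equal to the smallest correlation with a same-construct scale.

0

Convergent (same construct = autonomy): Scale B, Scale A.
Smallest convergent = 0.61. Discriminant |r|: 0.59, 0.46, 0.50; count ≥ 0.61 → 0.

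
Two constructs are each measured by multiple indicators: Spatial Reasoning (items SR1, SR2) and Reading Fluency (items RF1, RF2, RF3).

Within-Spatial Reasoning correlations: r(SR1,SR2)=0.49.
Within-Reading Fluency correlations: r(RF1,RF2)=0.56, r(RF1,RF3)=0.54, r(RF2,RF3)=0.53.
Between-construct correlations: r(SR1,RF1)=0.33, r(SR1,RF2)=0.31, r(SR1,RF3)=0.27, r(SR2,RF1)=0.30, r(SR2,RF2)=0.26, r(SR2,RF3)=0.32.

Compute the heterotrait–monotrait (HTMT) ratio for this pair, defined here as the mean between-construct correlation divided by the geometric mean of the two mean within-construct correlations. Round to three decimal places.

0.578

Between-construct mean = 1.79/6 = 0.2983.
Mean within-SR = 0.49/1 = 0.4900; mean within-RF = 1.63/3 = 0.5433.
Geometric mean = √(0.4900 × 0.5433) = 0.5160.
HTMT = 0.2983 / 0.5160 = 0.578.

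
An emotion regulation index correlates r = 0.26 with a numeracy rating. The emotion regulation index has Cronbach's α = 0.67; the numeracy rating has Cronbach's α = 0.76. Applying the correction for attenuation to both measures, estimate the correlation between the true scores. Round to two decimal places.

r_true = r_obs / √(r_xx · r_yy) = 0.26 / √(0.67 × 0.76) = 0.26 / √0.5092 = 0.26 / 0.7136 ≈ 0.36.

0.36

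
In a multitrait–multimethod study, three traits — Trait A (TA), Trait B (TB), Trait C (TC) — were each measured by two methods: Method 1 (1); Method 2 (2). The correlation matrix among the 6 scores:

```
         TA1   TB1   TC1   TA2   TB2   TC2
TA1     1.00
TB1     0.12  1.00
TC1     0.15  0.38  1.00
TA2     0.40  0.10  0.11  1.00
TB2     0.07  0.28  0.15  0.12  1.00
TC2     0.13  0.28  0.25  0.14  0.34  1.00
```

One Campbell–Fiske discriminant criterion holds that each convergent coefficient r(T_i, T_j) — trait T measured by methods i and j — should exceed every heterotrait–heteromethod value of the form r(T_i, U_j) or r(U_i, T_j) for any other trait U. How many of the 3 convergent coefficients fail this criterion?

2

Convergent coefficients and their comparison sets:
TA (methods 1·2): 0.40 vs {0.07, 0.10, 0.13, 0.11} → pass.
TB (methods 1·2): 0.28 vs {0.10, 0.07, 0.28, 0.15} → fail.
TC (methods 1·2): 0.25 vs {0.11, 0.13, 0.15, 0.28} → fail.
2 of 3 fail.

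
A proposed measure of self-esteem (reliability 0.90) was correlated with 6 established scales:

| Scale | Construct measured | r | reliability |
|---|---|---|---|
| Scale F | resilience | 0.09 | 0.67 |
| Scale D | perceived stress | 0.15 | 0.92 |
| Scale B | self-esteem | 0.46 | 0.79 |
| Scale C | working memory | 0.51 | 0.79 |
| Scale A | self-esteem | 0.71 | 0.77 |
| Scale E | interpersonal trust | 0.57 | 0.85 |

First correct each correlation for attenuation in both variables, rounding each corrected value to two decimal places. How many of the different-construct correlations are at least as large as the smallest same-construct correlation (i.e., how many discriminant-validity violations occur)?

Disattenuated r (r / √(r_scale · r_new)):
  Scale F (disc): 0.09 / √(0.67·0.90) = 0.12
  Scale D (disc): 0.15 / √(0.92·0.90) = 0.16
  Scale B (conv): 0.46 / √(0.79·0.90) = 0.55
  Scale C (disc): 0.51 / √(0.79·0.90) = 0.60
  Scale A (conv): 0.71 / √(0.77·0.90) = 0.85
  Scale E (disc): 0.57 / √(0.85·0.90) = 0.65
Smallest convergent = 0.55. Discriminant values: 0.12, 0.16, 0.60, 0.65; count ≥ 0.55 → 2.

2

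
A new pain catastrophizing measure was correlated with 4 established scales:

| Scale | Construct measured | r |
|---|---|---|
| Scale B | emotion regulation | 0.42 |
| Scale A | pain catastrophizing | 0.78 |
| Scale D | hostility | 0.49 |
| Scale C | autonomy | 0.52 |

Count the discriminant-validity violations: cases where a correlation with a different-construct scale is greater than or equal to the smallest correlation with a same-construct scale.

0

Convergent (same construct = pain catastrophizing): Scale A.
Smallest convergent = 0.78. Discriminant values: 0.42, 0.49, 0.52; count ≥ 0.78 → 0.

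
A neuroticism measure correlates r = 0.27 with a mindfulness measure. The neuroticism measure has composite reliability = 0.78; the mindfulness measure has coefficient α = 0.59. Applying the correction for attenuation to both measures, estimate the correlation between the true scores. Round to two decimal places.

r_true = r_obs / √(r_xx · r_yy) = 0.27 / √(0.78 × 0.59) = 0.27 / √0.4602 = 0.27 / 0.6784 ≈ 0.40.

0.40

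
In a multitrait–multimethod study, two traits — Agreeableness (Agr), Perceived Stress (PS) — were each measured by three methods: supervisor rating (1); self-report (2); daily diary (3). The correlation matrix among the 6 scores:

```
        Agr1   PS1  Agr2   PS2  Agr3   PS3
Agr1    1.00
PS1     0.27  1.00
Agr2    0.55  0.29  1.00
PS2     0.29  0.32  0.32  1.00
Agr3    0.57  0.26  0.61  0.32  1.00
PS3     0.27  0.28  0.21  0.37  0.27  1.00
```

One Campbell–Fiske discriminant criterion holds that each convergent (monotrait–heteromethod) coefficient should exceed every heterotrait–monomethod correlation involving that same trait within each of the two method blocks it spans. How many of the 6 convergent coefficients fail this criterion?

Convergent coefficients and their comparison sets:
Agr (methods 1·2): 0.55 vs {0.27, 0.32} → pass.
Agr (methods 1·3): 0.57 vs {0.27, 0.27} → pass.
Agr (methods 2·3): 0.61 vs {0.32, 0.27} → pass.
PS (methods 1·2): 0.32 vs {0.27, 0.32} → fail.
PS (methods 1·3): 0.28 vs {0.27, 0.27} → pass.
PS (methods 2·3): 0.37 vs {0.32, 0.27} → pass.
1 of 6 fail.

1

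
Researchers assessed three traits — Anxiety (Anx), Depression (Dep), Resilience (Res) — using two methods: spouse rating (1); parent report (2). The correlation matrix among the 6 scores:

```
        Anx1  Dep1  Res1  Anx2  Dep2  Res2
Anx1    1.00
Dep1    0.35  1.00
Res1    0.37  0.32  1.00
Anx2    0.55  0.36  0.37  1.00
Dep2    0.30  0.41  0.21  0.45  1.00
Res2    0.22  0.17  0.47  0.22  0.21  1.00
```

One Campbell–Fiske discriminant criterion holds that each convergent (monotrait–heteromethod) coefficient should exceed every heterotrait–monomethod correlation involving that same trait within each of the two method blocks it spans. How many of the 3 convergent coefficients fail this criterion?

Checking each validity diagonal entry against its comparison values:
Anx (methods 1·2): 0.55 vs {0.35, 0.45, 0.37, 0.22} → pass.
Dep (methods 1·2): 0.41 vs {0.35, 0.45, 0.32, 0.21} → fail.
Res (methods 1·2): 0.47 vs {0.37, 0.22, 0.32, 0.21} → pass.
1 of 3 fail.

1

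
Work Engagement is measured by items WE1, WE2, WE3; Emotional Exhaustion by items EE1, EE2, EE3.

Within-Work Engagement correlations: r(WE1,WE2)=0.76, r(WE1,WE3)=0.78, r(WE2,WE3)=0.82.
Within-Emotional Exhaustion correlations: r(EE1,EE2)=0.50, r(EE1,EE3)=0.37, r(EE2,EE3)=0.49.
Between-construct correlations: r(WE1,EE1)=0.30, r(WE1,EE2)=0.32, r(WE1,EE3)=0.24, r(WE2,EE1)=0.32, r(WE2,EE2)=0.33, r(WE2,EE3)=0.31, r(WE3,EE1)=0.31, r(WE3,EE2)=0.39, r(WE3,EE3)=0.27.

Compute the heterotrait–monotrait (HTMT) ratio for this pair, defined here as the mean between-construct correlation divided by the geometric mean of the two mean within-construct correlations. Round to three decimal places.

0.519

Mean heterotrait r = 2.79/9 = 0.3100.
Mean within-WE = 2.36/3 = 0.7867; mean within-EE = 1.36/3 = 0.4533.
Geometric mean = √(0.7867 × 0.4533) = 0.5972.
HTMT = 0.3100 / 0.5972 = 0.519.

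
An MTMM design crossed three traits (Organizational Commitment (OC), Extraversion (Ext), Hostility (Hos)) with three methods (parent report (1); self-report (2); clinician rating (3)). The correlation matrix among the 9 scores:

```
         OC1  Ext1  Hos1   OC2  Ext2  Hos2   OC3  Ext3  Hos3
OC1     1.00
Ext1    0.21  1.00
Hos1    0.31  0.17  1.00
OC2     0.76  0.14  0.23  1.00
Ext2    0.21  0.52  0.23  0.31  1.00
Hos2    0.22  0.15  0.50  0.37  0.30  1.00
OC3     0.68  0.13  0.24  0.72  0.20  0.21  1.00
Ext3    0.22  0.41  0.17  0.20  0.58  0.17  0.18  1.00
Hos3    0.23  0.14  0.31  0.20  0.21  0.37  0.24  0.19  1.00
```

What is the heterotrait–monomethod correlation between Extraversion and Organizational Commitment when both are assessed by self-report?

Different traits, same method: r(Ext2, OC2) = 0.31.

0.31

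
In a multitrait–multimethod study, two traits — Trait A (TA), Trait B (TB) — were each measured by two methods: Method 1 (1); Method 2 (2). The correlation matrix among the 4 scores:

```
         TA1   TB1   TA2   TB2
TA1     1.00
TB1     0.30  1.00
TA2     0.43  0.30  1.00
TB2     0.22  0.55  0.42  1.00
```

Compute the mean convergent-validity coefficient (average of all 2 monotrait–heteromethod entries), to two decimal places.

0.49

Convergent values: 0.43, 0.55; mean = 0.98/2 = 0.49.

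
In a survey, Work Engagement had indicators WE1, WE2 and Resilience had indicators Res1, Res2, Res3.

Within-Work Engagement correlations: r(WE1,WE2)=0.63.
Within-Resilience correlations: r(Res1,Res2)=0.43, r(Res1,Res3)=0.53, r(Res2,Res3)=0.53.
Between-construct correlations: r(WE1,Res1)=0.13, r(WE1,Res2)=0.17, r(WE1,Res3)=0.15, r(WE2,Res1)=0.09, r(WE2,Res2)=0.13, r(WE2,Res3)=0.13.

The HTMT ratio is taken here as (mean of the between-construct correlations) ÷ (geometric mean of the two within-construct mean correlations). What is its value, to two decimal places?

Mean between = 0.80/6 = 0.1333.
Mean within-WE = 0.63/1 = 0.6300; mean within-Res = 1.49/3 = 0.4967.
Geometric mean = √(0.6300 × 0.4967) = 0.5594.
HTMT = 0.1333 / 0.5594 = 0.24.

0.24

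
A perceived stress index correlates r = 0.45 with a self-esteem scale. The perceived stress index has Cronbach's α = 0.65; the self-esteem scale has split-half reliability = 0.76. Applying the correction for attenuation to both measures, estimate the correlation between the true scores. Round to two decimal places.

r_true = r_obs / √(r_xx · r_yy) = 0.45 / √(0.65 × 0.76) = 0.45 / √0.4940 = 0.45 / 0.7029 ≈ 0.64.

0.64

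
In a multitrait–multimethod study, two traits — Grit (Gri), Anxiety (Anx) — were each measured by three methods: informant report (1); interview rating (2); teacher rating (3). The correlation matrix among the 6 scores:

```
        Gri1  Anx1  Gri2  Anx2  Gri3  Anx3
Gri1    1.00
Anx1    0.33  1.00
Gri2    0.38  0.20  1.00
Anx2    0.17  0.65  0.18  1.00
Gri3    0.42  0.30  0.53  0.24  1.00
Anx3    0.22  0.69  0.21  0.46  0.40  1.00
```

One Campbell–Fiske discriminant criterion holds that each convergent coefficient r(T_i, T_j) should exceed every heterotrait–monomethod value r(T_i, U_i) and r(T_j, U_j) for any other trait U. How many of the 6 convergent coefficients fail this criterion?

0

Each convergent coefficient versus the relevant comparison correlations:
Gri (methods 1·2): 0.38 vs {0.33, 0.18} → pass.
Gri (methods 1·3): 0.42 vs {0.33, 0.40} → pass.
Gri (methods 2·3): 0.53 vs {0.18, 0.40} → pass.
Anx (methods 1·2): 0.65 vs {0.33, 0.18} → pass.
Anx (methods 1·3): 0.69 vs {0.33, 0.40} → pass.
Anx (methods 2·3): 0.46 vs {0.18, 0.40} → pass.
0 of 6 fail.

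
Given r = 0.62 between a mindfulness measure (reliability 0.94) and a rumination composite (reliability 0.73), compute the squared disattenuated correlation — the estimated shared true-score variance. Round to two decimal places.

0.56

Disattenuated r = 0.62 / √(0.94 × 0.73) = 0.62 / 0.8284 = 0.7484.
Shared true-score variance = 0.7484² = 0.5601 ≈ 0.56.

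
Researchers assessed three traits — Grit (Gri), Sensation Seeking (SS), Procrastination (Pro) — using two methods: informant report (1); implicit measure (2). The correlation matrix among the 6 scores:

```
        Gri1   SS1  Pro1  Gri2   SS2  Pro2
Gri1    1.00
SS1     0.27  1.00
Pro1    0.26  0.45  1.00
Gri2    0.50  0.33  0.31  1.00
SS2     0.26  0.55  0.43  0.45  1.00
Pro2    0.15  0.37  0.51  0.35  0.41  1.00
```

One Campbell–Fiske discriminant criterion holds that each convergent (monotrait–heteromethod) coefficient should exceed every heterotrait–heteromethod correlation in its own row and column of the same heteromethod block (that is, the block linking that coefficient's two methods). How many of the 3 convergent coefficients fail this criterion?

0

Convergent coefficients and their comparison sets:
Gri (methods 1·2): 0.50 vs {0.26, 0.33, 0.15, 0.31} → pass.
SS (methods 1·2): 0.55 vs {0.33, 0.26, 0.37, 0.43} → pass.
Pro (methods 1·2): 0.51 vs {0.31, 0.15, 0.43, 0.37} → pass.
0 of 3 fail.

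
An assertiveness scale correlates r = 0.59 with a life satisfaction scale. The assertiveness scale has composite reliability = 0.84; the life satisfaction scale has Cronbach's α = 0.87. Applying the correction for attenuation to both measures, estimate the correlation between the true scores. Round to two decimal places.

r_true = r_obs / √(r_xx · r_yy) = 0.59 / √(0.84 × 0.87) = 0.59 / √0.7308 = 0.59 / 0.8549 ≈ 0.69.

0.69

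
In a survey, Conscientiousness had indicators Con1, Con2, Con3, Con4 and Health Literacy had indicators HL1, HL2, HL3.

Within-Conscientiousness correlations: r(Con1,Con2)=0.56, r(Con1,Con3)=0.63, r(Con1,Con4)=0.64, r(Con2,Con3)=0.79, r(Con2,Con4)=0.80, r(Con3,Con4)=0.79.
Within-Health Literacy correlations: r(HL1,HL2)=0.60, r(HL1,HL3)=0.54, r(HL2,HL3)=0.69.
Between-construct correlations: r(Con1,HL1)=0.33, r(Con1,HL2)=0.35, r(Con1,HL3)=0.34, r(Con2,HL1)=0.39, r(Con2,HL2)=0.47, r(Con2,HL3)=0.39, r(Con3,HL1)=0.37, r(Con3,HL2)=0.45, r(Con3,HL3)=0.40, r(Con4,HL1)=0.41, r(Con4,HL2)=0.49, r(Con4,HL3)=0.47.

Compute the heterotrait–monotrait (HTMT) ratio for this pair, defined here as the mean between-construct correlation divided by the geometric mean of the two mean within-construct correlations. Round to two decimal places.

Mean heterotrait r = 4.86/12 = 0.4050.
Mean within-Con = 4.21/6 = 0.7017; mean within-HL = 1.83/3 = 0.6100.
Geometric mean = √(0.7017 × 0.6100) = 0.6542.
HTMT = 0.4050 / 0.6542 = 0.62.

0.62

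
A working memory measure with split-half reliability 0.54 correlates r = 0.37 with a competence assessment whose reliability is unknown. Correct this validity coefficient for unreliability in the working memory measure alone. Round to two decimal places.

Single correction: r_c = r_obs / √r_xx = 0.37 / √0.54 = 0.37 / 0.7348 ≈ 0.50.

0.50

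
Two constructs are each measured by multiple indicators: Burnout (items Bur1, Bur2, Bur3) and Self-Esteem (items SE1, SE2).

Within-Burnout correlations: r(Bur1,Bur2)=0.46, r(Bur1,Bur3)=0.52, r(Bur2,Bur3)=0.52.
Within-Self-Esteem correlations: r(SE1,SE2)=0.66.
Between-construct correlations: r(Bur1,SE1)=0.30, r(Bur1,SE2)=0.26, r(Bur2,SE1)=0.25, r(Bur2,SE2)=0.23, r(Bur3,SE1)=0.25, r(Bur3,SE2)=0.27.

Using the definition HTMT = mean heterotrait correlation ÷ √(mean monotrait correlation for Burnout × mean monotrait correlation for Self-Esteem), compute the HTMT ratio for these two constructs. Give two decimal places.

0.45

Mean between = 1.56/6 = 0.2600.
Mean within-Bur = 1.50/3 = 0.5000; mean within-SE = 0.66/1 = 0.6600.
Geometric mean = √(0.5000 × 0.6600) = 0.5745.
HTMT = 0.2600 / 0.5745 = 0.45.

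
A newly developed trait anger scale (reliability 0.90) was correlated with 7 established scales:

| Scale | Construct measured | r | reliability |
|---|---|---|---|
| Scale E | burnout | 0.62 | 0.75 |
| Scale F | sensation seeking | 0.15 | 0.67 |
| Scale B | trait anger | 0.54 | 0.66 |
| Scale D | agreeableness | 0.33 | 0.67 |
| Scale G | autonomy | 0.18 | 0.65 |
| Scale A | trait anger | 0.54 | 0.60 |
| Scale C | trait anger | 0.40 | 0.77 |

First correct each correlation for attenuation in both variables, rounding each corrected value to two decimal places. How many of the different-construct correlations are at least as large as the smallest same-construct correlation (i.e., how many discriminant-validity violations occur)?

1

Disattenuated r (r / √(r_scale · r_new)):
  Scale E (disc): 0.62 / √(0.75·0.90) = 0.75
  Scale F (disc): 0.15 / √(0.67·0.90) = 0.19
  Scale B (conv): 0.54 / √(0.66·0.90) = 0.70
  Scale D (disc): 0.33 / √(0.67·0.90) = 0.42
  Scale G (disc): 0.18 / √(0.65·0.90) = 0.24
  Scale A (conv): 0.54 / √(0.60·0.90) = 0.73
  Scale C (conv): 0.40 / √(0.77·0.90) = 0.48
Smallest convergent = 0.48. Discriminant values: 0.75, 0.19, 0.42, 0.24; count ≥ 0.48 → 1.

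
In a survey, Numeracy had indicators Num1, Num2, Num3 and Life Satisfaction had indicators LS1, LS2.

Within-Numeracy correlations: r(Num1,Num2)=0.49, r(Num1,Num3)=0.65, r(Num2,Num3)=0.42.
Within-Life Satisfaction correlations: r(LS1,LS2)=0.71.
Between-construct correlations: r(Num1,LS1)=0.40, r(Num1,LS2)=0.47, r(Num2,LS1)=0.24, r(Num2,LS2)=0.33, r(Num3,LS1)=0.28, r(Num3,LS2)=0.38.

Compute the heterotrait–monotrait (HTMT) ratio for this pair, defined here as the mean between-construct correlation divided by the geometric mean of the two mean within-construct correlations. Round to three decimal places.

0.576

Between-construct mean = 2.10/6 = 0.3500.
Mean within-Num = 1.56/3 = 0.5200; mean within-LS = 0.71/1 = 0.7100.
Geometric mean = √(0.5200 × 0.7100) = 0.6076.
HTMT = 0.3500 / 0.6076 = 0.576.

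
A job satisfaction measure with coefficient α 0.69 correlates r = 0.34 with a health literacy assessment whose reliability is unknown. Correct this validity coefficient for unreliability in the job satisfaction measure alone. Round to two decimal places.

0.41

Single correction: r_c = r_obs / √r_xx = 0.34 / √0.69 = 0.34 / 0.8307 ≈ 0.41.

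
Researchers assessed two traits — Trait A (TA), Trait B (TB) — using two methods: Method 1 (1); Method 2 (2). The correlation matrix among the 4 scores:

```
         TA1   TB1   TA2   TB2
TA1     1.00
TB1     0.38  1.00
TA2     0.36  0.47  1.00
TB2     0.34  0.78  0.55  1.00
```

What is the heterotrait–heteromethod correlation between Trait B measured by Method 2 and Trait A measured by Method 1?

Different traits and methods: r(TB2, TA1) = 0.34.

0.34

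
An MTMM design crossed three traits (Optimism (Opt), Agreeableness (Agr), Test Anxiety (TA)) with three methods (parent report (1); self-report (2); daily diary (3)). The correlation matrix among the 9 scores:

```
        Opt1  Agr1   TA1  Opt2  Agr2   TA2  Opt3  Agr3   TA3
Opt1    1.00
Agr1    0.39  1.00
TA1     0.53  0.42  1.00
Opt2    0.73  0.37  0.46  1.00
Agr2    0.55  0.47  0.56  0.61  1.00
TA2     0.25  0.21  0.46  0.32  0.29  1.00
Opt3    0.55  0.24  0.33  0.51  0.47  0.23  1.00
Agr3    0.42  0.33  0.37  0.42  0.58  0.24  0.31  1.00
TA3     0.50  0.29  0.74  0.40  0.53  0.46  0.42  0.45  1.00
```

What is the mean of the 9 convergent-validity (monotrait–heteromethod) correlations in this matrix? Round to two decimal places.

Convergent values: 0.73, 0.55, 0.51, 0.47, 0.33, 0.58, 0.46, 0.74, 0.46; mean = 4.83/9 = 0.54.

0.54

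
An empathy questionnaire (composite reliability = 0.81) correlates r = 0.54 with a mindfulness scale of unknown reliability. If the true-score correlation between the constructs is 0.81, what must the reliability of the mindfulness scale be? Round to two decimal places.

0.55

r_true = r_obs / √(r_xx · r_yy) ⇒ 0.81 = 0.54 / √(0.81 · r_yy).
√(0.81 · r_yy) = 0.54 / 0.81 = 0.6667; 0.81 · r_yy = 0.4445; r_yy = 0.4445 / 0.81 ≈ 0.55.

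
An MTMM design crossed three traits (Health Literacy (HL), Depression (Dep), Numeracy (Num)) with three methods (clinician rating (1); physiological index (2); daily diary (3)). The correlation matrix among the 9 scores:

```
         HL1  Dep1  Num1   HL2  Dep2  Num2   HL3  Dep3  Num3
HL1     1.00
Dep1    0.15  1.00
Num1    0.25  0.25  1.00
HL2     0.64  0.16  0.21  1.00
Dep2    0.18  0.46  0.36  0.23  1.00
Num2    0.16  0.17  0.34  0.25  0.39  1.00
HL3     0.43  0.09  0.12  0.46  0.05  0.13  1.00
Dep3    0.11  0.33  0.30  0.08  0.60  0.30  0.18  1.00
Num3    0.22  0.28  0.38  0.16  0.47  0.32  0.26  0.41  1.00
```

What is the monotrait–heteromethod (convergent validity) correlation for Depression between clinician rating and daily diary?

Same trait (Dep), different methods: r(Dep1, Dep3) = 0.33.

0.33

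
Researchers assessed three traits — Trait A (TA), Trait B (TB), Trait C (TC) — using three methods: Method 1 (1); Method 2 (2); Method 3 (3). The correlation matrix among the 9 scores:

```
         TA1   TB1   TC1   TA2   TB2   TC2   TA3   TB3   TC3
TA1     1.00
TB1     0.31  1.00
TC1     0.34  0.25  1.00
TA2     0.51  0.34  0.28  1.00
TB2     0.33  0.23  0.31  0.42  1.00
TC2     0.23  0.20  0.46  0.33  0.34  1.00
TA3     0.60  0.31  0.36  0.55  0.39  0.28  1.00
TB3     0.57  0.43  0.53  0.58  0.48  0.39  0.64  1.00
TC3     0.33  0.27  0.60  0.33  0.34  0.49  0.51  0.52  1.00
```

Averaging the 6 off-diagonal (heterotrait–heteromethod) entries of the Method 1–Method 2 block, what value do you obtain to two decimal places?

0.28

HTHM values (method 1 × method 2): 0.33, 0.23, 0.34, 0.20, 0.28, 0.31; mean = 1.69/6 = 0.28.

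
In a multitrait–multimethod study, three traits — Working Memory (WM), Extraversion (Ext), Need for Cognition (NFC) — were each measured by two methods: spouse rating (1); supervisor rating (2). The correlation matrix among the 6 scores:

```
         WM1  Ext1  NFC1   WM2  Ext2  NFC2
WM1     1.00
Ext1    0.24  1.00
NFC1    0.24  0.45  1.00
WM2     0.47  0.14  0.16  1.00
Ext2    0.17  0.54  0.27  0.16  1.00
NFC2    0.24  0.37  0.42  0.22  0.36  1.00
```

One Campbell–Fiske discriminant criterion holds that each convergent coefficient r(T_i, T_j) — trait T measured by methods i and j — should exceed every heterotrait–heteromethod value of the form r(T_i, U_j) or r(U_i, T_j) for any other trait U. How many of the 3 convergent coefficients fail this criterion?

0

Checking each validity diagonal entry against its comparison values:
WM (methods 1·2): 0.47 vs {0.17, 0.14, 0.24, 0.16} → pass.
Ext (methods 1·2): 0.54 vs {0.14, 0.17, 0.37, 0.27} → pass.
NFC (methods 1·2): 0.42 vs {0.16, 0.24, 0.27, 0.37} → pass.
0 of 3 fail.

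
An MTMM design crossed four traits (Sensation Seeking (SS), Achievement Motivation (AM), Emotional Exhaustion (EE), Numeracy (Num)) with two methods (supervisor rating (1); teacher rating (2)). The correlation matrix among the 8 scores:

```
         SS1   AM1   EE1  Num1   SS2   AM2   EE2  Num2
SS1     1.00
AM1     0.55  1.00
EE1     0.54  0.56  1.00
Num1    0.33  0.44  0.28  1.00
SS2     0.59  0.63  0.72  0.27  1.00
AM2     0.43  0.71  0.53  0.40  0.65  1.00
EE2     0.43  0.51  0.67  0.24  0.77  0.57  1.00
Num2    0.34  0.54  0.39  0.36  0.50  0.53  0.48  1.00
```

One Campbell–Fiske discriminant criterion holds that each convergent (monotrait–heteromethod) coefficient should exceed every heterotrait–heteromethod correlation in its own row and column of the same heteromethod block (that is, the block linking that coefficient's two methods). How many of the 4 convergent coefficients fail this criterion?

Convergent coefficients and their comparison sets:
SS (methods 1·2): 0.59 vs {0.43, 0.63, 0.43, 0.72, 0.34, 0.27} → fail.
AM (methods 1·2): 0.71 vs {0.63, 0.43, 0.51, 0.53, 0.54, 0.40} → pass.
EE (methods 1·2): 0.67 vs {0.72, 0.43, 0.53, 0.51, 0.39, 0.24} → fail.
Num (methods 1·2): 0.36 vs {0.27, 0.34, 0.40, 0.54, 0.24, 0.39} → fail.
3 of 4 fail.

3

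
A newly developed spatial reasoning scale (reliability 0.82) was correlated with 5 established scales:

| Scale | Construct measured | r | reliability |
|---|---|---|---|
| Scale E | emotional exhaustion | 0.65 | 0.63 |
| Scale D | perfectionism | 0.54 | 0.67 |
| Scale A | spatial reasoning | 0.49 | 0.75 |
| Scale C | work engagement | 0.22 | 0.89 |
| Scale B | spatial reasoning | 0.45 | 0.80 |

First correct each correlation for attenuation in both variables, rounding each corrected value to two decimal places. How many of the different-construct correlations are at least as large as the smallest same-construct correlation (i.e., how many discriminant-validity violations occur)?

2

Disattenuated r (r / √(r_scale · r_new)):
  Scale E (disc): 0.65 / √(0.63·0.82) = 0.90
  Scale D (disc): 0.54 / √(0.67·0.82) = 0.73
  Scale A (conv): 0.49 / √(0.75·0.82) = 0.62
  Scale C (disc): 0.22 / √(0.89·0.82) = 0.26
  Scale B (conv): 0.45 / √(0.80·0.82) = 0.56
Smallest convergent = 0.56. Discriminant values: 0.90, 0.73, 0.26; count ≥ 0.56 → 2.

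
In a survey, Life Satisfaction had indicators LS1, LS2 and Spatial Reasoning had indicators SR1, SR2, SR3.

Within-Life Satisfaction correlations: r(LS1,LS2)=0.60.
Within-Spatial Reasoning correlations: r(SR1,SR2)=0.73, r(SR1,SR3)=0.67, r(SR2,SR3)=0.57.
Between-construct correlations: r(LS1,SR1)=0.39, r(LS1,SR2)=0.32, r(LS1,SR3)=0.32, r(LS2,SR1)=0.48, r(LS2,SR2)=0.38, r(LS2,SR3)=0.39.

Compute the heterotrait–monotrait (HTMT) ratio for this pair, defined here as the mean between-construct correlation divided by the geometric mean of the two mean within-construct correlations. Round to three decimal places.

0.605

Between-construct mean = 2.28/6 = 0.3800.
Mean within-LS = 0.60/1 = 0.6000; mean within-SR = 1.97/3 = 0.6567.
Geometric mean = √(0.6000 × 0.6567) = 0.6277.
HTMT = 0.3800 / 0.6277 = 0.605.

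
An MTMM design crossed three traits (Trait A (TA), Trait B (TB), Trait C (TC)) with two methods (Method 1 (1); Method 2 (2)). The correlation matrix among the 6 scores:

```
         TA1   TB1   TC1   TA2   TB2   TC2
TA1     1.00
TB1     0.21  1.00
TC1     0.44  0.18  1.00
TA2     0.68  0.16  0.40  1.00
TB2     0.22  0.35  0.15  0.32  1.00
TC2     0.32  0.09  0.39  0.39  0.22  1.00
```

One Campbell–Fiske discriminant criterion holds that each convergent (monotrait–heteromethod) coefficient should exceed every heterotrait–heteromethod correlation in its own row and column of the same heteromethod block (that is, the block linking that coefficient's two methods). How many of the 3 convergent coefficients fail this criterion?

1

Convergent coefficients and their comparison sets:
TA (methods 1·2): 0.68 vs {0.22, 0.16, 0.32, 0.40} → pass.
TB (methods 1·2): 0.35 vs {0.16, 0.22, 0.09, 0.15} → pass.
TC (methods 1·2): 0.39 vs {0.40, 0.32, 0.15, 0.09} → fail.
1 of 3 fail.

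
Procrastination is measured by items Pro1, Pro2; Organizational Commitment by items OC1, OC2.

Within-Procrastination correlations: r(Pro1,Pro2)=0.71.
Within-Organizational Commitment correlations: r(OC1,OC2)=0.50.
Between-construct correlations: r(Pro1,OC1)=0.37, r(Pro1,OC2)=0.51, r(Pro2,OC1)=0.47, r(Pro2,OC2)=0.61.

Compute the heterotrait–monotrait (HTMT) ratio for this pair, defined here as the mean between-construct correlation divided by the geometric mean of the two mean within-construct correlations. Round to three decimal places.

0.822

Mean heterotrait r = 1.96/4 = 0.4900.
Mean within-Pro = 0.71/1 = 0.7100; mean within-OC = 0.50/1 = 0.5000.
Geometric mean = √(0.7100 × 0.5000) = 0.5958.
HTMT = 0.4900 / 0.5958 = 0.822.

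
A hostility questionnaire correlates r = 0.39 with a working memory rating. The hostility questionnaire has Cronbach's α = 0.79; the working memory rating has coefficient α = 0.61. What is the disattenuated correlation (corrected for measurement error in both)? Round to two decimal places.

0.56

r_true = r_obs / √(r_xx · r_yy) = 0.39 / √(0.79 × 0.61) = 0.39 / √0.4819 = 0.39 / 0.6942 ≈ 0.56.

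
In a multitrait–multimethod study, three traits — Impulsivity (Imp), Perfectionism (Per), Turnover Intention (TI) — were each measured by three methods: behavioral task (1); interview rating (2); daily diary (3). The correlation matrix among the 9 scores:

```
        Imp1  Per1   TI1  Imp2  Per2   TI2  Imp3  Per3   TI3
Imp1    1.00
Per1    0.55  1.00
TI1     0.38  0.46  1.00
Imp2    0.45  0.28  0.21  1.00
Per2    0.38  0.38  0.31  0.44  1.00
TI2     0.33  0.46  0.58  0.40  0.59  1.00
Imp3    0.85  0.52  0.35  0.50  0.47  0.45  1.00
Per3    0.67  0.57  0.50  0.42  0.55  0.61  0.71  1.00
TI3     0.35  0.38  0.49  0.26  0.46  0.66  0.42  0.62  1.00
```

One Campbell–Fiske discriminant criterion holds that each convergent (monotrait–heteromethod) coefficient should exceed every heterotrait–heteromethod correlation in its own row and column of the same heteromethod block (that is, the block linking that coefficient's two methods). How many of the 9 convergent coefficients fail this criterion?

4

Each convergent coefficient versus the relevant comparison correlations:
Imp (methods 1·2): 0.45 vs {0.38, 0.28, 0.33, 0.21} → pass.
Imp (methods 1·3): 0.85 vs {0.67, 0.52, 0.35, 0.35} → pass.
Imp (methods 2·3): 0.50 vs {0.42, 0.47, 0.26, 0.45} → pass.
Per (methods 1·2): 0.38 vs {0.28, 0.38, 0.46, 0.31} → fail.
Per (methods 1·3): 0.57 vs {0.52, 0.67, 0.38, 0.50} → fail.
Per (methods 2·3): 0.55 vs {0.47, 0.42, 0.46, 0.61} → fail.
TI (methods 1·2): 0.58 vs {0.21, 0.33, 0.31, 0.46} → pass.
TI (methods 1·3): 0.49 vs {0.35, 0.35, 0.50, 0.38} → fail.
TI (methods 2·3): 0.66 vs {0.45, 0.26, 0.61, 0.46} → pass.
4 of 9 fail.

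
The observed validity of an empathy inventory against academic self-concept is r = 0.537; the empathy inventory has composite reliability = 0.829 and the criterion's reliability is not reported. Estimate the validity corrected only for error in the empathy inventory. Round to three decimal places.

Single correction: r_c = r_obs / √r_xx = 0.537 / √0.829 = 0.537 / 0.9105 ≈ 0.590.

0.590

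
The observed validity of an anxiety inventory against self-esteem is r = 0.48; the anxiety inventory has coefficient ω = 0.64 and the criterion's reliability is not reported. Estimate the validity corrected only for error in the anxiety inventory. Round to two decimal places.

Single correction: r_c = r_obs / √r_xx = 0.48 / √0.64 = 0.48 / 0.8000 ≈ 0.60.

0.60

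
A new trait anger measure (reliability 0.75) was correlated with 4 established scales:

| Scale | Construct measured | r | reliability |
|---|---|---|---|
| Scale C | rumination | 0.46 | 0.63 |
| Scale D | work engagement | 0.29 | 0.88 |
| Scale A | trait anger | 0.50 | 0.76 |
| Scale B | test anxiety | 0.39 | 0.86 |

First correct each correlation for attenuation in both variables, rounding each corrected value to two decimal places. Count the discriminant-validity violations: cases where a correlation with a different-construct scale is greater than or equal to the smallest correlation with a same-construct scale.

Disattenuated r (r / √(r_scale · r_new)):
  Scale C (disc): 0.46 / √(0.63·0.75) = 0.67
  Scale D (disc): 0.29 / √(0.88·0.75) = 0.36
  Scale A (conv): 0.50 / √(0.76·0.75) = 0.66
  Scale B (disc): 0.39 / √(0.86·0.75) = 0.49
Smallest convergent = 0.66. Discriminant values: 0.67, 0.36, 0.49; count ≥ 0.66 → 1.

1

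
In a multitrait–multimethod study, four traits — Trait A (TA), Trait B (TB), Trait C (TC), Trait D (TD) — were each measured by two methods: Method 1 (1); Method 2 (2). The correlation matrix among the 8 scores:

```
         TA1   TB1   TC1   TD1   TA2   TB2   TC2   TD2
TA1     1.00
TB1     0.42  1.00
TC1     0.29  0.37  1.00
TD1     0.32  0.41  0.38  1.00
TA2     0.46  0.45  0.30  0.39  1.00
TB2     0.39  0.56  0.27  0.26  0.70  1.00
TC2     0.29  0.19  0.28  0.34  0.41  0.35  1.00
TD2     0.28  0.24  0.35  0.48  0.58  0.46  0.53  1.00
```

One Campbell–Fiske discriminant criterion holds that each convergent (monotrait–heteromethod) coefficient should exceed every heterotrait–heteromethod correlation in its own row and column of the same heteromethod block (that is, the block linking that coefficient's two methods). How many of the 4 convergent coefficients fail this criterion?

Checking each validity diagonal entry against its comparison values:
TA (methods 1·2): 0.46 vs {0.39, 0.45, 0.29, 0.30, 0.28, 0.39} → pass.
TB (methods 1·2): 0.56 vs {0.45, 0.39, 0.19, 0.27, 0.24, 0.26} → pass.
TC (methods 1·2): 0.28 vs {0.30, 0.29, 0.27, 0.19, 0.35, 0.34} → fail.
TD (methods 1·2): 0.48 vs {0.39, 0.28, 0.26, 0.24, 0.34, 0.35} → pass.
1 of 4 fail.

1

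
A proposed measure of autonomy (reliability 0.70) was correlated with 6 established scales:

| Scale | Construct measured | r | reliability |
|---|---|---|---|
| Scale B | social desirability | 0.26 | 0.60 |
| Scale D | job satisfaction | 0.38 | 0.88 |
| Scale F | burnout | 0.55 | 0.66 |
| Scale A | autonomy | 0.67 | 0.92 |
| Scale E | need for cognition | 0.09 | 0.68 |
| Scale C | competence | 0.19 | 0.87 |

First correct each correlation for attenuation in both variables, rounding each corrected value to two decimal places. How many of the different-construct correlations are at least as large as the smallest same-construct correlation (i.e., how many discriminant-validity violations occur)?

0

Disattenuated r (r / √(r_scale · r_new)):
  Scale B (disc): 0.26 / √(0.60·0.70) = 0.40
  Scale D (disc): 0.38 / √(0.88·0.70) = 0.48
  Scale F (disc): 0.55 / √(0.66·0.70) = 0.81
  Scale A (conv): 0.67 / √(0.92·0.70) = 0.83
  Scale E (disc): 0.09 / √(0.68·0.70) = 0.13
  Scale C (disc): 0.19 / √(0.87·0.70) = 0.24
Smallest convergent = 0.83. Discriminant values: 0.40, 0.48, 0.81, 0.13, 0.24; count ≥ 0.83 → 0.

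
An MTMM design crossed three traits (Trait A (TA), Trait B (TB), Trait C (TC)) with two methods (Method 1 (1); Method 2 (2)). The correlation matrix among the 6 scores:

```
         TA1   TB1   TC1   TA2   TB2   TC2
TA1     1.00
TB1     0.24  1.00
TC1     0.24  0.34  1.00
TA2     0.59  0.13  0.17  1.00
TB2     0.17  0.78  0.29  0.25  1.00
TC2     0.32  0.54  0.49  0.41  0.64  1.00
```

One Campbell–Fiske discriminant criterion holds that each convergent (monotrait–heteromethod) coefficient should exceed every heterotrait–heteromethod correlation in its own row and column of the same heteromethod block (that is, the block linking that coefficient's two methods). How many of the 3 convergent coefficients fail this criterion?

Checking each validity diagonal entry against its comparison values:
TA (methods 1·2): 0.59 vs {0.17, 0.13, 0.32, 0.17} → pass.
TB (methods 1·2): 0.78 vs {0.13, 0.17, 0.54, 0.29} → pass.
TC (methods 1·2): 0.49 vs {0.17, 0.32, 0.29, 0.54} → fail.
1 of 3 fail.

1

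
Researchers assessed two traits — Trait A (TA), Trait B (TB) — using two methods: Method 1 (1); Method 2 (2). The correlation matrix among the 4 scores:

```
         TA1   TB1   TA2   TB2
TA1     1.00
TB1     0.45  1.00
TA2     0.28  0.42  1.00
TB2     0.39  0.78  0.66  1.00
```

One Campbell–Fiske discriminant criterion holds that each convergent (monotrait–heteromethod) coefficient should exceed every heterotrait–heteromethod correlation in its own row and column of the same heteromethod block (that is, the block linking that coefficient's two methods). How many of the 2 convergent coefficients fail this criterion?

Checking each validity diagonal entry against its comparison values:
TA (methods 1·2): 0.28 vs {0.39, 0.42} → fail.
TB (methods 1·2): 0.78 vs {0.42, 0.39} → pass.
1 of 2 fail.

1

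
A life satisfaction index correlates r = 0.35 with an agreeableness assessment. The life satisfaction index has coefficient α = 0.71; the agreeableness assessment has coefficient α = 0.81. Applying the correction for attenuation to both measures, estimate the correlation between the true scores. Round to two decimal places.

r_true = r_obs / √(r_xx · r_yy) = 0.35 / √(0.71 × 0.81) = 0.35 / √0.5751 = 0.35 / 0.7584 ≈ 0.46.

0.46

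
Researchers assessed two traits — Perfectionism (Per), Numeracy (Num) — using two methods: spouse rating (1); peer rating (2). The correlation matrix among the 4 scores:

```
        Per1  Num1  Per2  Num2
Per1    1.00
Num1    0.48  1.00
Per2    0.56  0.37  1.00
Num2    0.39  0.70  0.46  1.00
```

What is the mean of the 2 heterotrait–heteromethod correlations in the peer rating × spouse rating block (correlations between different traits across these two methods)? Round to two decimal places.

HTHM values (method 2 × method 1): 0.37, 0.39; mean = 0.76/2 = 0.38.

0.38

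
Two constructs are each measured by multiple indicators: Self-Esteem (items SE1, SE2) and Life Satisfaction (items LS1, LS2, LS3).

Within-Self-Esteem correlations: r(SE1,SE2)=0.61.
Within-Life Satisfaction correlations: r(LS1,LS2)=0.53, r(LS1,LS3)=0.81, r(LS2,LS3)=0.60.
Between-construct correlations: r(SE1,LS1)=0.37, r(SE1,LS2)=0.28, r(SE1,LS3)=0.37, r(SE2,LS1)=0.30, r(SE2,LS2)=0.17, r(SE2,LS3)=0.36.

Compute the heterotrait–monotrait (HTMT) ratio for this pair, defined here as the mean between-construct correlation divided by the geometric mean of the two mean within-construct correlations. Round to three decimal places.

0.491

Mean between = 1.85/6 = 0.3083.
Mean within-SE = 0.61/1 = 0.6100; mean within-LS = 1.94/3 = 0.6467.
Geometric mean = √(0.6100 × 0.6467) = 0.6281.
HTMT = 0.3083 / 0.6281 = 0.491.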